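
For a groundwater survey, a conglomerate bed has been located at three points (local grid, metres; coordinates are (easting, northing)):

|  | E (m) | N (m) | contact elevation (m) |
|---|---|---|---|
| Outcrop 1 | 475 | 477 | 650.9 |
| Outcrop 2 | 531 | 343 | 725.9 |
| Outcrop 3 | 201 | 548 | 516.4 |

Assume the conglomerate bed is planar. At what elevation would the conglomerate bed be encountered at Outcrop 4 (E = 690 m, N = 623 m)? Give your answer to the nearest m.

676 m

Two edge vectors: Outcrop 1→Outcrop 2 = (56, -134, 75), Outcrop 1→Outcrop 3 = (-274, 71, -134.5).
Normal n = (Outcrop 1→Outcrop 2) × (Outcrop 1→Outcrop 3) = (12698, -13018, -32740).
So ∂z/∂E = −n_x/n_z = 0.38784 and ∂z/∂N = −n_y/n_z = −0.39762.
Intercept c from Outcrop 1: 650.9 − 184.23 + 189.66 = 656.34.
At (690, 623): z = 267.6 − 247.7 + 656.34 = 676.2 m.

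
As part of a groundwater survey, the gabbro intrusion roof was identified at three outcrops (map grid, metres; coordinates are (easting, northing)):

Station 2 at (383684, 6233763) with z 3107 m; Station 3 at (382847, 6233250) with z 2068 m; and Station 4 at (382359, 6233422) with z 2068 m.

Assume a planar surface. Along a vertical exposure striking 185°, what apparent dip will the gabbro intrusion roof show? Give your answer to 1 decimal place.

Let the plane be z = a·E + b·N + c.
Station 3−Station 2: −837a − 513b = −1039;  Station 4−Station 2: −1325a − 341b = −1039.
Solving gives a = 0.45322, b = 1.28588.
Unit vector along 185° is (sin 185°, cos 185°) = (-0.0872, -0.9962).
Slope in that direction = a·(-0.0872) + b·(-0.9962) = −1.32049.
Apparent dip = arctan|1.32049| = 52.9° (true dip is 53.7°, so apparent ≤ true as expected).

52.9°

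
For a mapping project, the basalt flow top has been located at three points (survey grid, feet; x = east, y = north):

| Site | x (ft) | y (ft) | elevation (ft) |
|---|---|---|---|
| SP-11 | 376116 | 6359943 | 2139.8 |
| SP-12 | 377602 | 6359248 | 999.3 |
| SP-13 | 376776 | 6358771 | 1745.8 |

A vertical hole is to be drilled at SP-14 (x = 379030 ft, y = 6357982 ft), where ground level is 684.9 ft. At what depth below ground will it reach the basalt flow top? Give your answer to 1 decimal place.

Two edge vectors: SP-11→SP-12 = (1486, -695, -1140.5), SP-11→SP-13 = (660, -1172, -394).
Normal n = (SP-11→SP-12) × (SP-11→SP-13) = (-1062836, -167246, -1282892).
So ∂z/∂x = −n_x/n_z = −0.828468803 and ∂z/∂y = −n_y/n_z = −0.130366391.
Intercept c from SP-11: 2139.8 + 311600.37 + 829122.82 = 1142862.99.
At (379030, 6357982): z_contact = −314014.53 − 828867.17 + 1142862.99 = -18.71 ft.
Depth below ground = 684.9 − (-18.71) = 703.6 ft.

703.6 ft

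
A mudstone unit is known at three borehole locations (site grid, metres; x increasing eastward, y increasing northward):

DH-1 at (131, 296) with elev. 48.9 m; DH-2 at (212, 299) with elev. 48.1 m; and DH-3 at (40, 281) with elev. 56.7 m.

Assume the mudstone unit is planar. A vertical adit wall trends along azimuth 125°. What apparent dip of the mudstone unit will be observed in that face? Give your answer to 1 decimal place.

Two edge vectors: DH-1→DH-2 = (81, 3, -0.8), DH-1→DH-3 = (-91, -15, 7.8).
Normal n = (DH-1→DH-2) × (DH-1→DH-3) = (11.4, -559, -942).
So ∂z/∂x = −n_x/n_z = 0.01210 and ∂z/∂y = −n_y/n_z = −0.59342.
Unit vector along 125° is (sin 125°, cos 125°) = (0.8192, -0.5736).
Slope in that direction = a·(0.8192) + b·(-0.5736) = 0.35028.
Apparent dip = arctan|0.35028| = 19.3° (true dip is 30.7°, so apparent ≤ true as expected).

19.3°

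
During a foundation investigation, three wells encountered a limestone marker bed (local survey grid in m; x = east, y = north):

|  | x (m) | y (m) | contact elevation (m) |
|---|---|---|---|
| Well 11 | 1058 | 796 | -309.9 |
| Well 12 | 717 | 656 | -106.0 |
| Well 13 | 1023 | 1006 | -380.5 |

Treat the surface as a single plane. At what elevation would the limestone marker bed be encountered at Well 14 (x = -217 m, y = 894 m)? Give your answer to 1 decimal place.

199.0 m

Let the plane be z = a·x + b·y + c.
Well 12−Well 11: −341a − 140b = 203.9;  Well 13−Well 11: −35a + 210b = −70.6.
Solving gives a = −0.430467, b = −0.407935.
Then c = -309.9 − a·1058 − b·796 = 470.25.
At (-217, 894): z = 93.4 − 364.7 + 470.25 = 199.0 m.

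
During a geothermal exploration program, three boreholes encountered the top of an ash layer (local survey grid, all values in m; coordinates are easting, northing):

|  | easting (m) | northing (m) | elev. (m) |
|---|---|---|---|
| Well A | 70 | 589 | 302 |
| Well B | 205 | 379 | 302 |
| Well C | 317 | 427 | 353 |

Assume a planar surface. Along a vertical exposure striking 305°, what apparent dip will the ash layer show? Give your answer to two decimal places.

Two edge vectors: Well A→Well B = (135, -210, 0), Well A→Well C = (247, -162, 51).
Normal n = (Well A→Well B) × (Well A→Well C) = (-10710, -6885, 30000).
So ∂z/∂easting = −n_x/n_z = 0.35700 and ∂z/∂northing = −n_y/n_z = 0.22950.
Unit vector along 305° is (sin 305°, cos 305°) = (-0.8192, 0.5736).
Slope in that direction = a·(-0.8192) + b·(0.5736) = −0.16080.
Apparent dip = arctan|0.16080| = 9.14° (true dip is 23.0°, so apparent ≤ true as expected).

9.14°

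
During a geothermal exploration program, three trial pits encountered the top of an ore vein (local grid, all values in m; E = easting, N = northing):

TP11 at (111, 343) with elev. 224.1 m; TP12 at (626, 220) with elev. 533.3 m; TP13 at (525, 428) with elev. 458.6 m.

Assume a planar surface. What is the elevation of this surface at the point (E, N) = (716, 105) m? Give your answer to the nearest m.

Let the plane be z = a·E + b·N + c.
TP12−TP11: 515a − 123b = 309.2;  TP13−TP11: 414a + 85b = 234.5.
Solving gives a = 0.58213, b = −0.07647.
Then c = 224.1 − a·111 − b·343 = 185.71.
At (716, 105): z = 416.8 − 8.0 + 185.71 = 594.5 m.

594 m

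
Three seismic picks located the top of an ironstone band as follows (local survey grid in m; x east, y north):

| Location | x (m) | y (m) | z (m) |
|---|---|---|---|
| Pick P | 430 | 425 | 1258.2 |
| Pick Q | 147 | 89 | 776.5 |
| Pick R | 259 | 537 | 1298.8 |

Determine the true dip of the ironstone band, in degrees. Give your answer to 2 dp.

Let the plane be z = a·x + b·y + c.
Pick Q−Pick P: −283a − 336b = −481.7;  Pick R−Pick P: −171a + 112b = 40.6.
Solving gives a = 0.45214, b = 1.05281.
Gradient magnitude |∇z| = √(a² + b²) = √(0.20443 + 1.10842) = 1.14579.
True dip = arctan(1.14579) = 48.89°, dipping toward SSW (azimuth ≈ 203°).

48.89°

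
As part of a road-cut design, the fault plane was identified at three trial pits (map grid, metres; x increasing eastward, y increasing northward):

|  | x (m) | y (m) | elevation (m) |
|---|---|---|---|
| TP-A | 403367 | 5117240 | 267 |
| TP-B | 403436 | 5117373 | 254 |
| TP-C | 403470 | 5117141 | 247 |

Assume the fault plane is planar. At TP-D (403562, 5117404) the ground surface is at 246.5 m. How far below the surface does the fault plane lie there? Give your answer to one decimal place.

16.7 m

Let the plane be z = a·x + b·y + c.
TP-B−TP-A: 69a + 133b = −13;  TP-C−TP-A: 103a − 99b = −20.
Solving gives a = −0.192255236, b = 0.001997077.
Then c = 267 − a·403367 − b·5117240 = 67596.89.
At (403562, 5117404): z_contact = −77586.91 + 10219.85 + 67596.89 = 229.84 m.
Depth below ground = 246.5 − 229.84 = 16.7 m.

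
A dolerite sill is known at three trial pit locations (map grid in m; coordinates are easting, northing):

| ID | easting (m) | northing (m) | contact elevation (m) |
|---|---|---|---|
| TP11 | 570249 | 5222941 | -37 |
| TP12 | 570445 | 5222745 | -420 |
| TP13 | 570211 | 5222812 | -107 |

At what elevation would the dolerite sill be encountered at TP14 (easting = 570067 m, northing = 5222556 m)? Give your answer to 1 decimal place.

-171.1 m

Two edge vectors: TP11→TP12 = (196, -196, -383), TP11→TP13 = (-38, -129, -70).
Normal n = (TP11→TP12) × (TP11→TP13) = (-35687, 28274, -32732).
So ∂z/∂easting = −n_x/n_z = −1.090278626 and ∂z/∂northing = −n_y/n_z = 0.863803006.
Intercept c from TP11: -37 + 621730.30 − 4511592.14 = −3889898.84.
At (570067, 5222556): z = −621531.9 + 4511259.6 − 3889898.84 = -171.1 m.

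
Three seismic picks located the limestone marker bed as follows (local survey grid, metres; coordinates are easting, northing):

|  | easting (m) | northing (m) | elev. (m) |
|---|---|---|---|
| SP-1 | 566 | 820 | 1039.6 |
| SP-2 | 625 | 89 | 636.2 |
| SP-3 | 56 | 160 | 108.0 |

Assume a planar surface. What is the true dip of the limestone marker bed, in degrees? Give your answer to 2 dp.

49.95°

Two edge vectors: SP-1→SP-2 = (59, -731, -403.4), SP-1→SP-3 = (-510, -660, -931.6).
Normal n = (SP-1→SP-2) × (SP-1→SP-3) = (414755.6, 260698.4, -411750).
So ∂z/∂easting = −n_x/n_z = 1.00730 and ∂z/∂northing = −n_y/n_z = 0.63315.
Gradient magnitude |∇z| = √(a² + b²) = √(1.01465 + 0.40088) = 1.18976.
True dip = arctan(1.18976) = 49.95°, dipping toward WSW (azimuth ≈ 238°).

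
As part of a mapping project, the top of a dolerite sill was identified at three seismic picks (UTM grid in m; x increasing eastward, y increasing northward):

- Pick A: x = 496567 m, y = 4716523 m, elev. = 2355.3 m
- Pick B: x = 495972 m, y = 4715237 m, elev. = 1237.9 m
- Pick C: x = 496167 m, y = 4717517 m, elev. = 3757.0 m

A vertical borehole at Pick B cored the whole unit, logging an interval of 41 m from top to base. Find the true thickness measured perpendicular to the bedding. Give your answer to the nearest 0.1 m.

Let the plane be z = a·x + b·y + c.
Pick B−Pick A: −595a − 1286b = −1117.4;  Pick C−Pick A: −400a + 994b = 1401.7.
Solving gives a = −0.62568, b = 1.15838.
|∇z| = √(a²+b²) = 1.31655, so dip δ = arctan(1.31655) = 52.78°.
True thickness = vertical thickness × cos δ = 41 × cos 52.78° = 24.8 m.

24.8 m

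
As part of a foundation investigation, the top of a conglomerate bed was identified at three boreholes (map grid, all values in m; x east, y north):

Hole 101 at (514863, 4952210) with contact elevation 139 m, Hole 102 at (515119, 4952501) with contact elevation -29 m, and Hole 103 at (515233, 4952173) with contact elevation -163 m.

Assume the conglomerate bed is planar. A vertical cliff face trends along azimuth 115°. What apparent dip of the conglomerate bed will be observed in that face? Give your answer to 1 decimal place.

Two edge vectors: Hole 101→Hole 102 = (256, 291, -168), Hole 101→Hole 103 = (370, -37, -302).
Normal n = (Hole 101→Hole 102) × (Hole 101→Hole 103) = (-94098, 15152, -117142).
So ∂z/∂x = −n_x/n_z = −0.80328 and ∂z/∂y = −n_y/n_z = 0.12935.
Unit vector along 115° is (sin 115°, cos 115°) = (0.9063, -0.4226).
Slope in that direction = a·(0.9063) + b·(-0.4226) = −0.78268.
Apparent dip = arctan|0.78268| = 38.0° (true dip is 39.1°, so apparent ≤ true as expected).

38.0°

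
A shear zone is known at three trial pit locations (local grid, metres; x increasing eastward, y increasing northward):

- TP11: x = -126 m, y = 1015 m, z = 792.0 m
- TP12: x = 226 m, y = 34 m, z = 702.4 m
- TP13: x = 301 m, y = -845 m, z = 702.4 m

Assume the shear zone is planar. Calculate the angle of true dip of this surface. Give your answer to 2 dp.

18.53°

Let the plane be z = a·x + b·y + c.
TP12−TP11: 352a − 981b = −89.6;  TP13−TP11: 427a − 1860b = −89.6.
Solving gives a = −0.33396, b = −0.02849.
Gradient magnitude |∇z| = √(a² + b²) = √(0.11153 + 0.00081) = 0.33517.
True dip = arctan(0.33517) = 18.53°, dipping toward E (azimuth ≈ 085°).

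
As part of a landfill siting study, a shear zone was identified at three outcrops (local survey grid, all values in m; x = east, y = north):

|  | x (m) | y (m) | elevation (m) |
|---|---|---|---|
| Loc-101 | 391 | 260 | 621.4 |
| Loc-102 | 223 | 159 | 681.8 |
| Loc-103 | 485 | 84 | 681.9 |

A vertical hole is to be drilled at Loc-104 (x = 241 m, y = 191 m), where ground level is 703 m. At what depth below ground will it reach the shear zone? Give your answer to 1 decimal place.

Two edge vectors: Loc-101→Loc-102 = (-168, -101, 60.4), Loc-101→Loc-103 = (94, -176, 60.5).
Normal n = (Loc-101→Loc-102) × (Loc-101→Loc-103) = (4519.9, 15841.6, 39062).
So ∂z/∂x = −n_x/n_z = −0.11571 and ∂z/∂y = −n_y/n_z = −0.40555.
Intercept c from Loc-101: 621.4 + 45.24 + 105.44 = 772.09.
At (241, 191): z_contact = −27.89 − 77.46 + 772.09 = 666.74 m.
Depth below ground = 703 − 666.74 = 36.3 m.

36.3 m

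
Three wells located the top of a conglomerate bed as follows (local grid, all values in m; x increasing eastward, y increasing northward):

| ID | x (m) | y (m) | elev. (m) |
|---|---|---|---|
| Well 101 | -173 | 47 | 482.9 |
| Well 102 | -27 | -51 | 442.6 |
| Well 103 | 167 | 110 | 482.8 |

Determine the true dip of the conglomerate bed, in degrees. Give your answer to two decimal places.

18.13°

Let the plane be z = a·x + b·y + c.
Well 102−Well 101: 146a − 98b = −40.3;  Well 103−Well 101: 340a + 63b = −0.1.
Solving gives a = −0.05994, b = 0.32192.
Gradient magnitude |∇z| = √(a² + b²) = √(0.00359 + 0.10363) = 0.32745.
True dip = arctan(0.32745) = 18.13°, dipping toward S (azimuth ≈ 169°).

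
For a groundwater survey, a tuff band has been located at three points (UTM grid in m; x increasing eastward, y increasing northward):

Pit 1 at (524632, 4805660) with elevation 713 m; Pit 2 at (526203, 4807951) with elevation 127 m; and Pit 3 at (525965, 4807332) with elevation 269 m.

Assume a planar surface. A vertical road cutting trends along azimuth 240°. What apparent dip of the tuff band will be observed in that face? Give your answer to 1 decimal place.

Two edge vectors: Pit 1→Pit 2 = (1571, 2291, -586), Pit 1→Pit 3 = (1333, 1672, -444).
Normal n = (Pit 1→Pit 2) × (Pit 1→Pit 3) = (-37412, -83614, -427191).
So ∂z/∂x = −n_x/n_z = −0.08758 and ∂z/∂y = −n_y/n_z = −0.19573.
Unit vector along 240° is (sin 240°, cos 240°) = (-0.8660, -0.5000).
Slope in that direction = a·(-0.8660) + b·(-0.5000) = 0.17371.
Apparent dip = arctan|0.17371| = 9.9° (true dip is 12.1°, so apparent ≤ true as expected).

9.9°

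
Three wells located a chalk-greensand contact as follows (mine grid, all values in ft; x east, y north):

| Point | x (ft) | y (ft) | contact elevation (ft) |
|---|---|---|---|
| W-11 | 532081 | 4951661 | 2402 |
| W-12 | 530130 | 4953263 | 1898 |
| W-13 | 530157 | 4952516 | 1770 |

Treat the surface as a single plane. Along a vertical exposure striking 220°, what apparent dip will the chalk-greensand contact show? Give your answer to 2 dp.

Let the plane be z = a·x + b·y + c.
W-12−W-11: −1951a + 1602b = −504;  W-13−W-11: −1924a + 855b = −632.
Solving gives a = 0.41123, b = 0.18622.
Unit vector along 220° is (sin 220°, cos 220°) = (-0.6428, -0.7660).
Slope in that direction = a·(-0.6428) + b·(-0.7660) = −0.40699.
Apparent dip = arctan|0.40699| = 22.15° (true dip is 24.3°, so apparent ≤ true as expected).

22.15°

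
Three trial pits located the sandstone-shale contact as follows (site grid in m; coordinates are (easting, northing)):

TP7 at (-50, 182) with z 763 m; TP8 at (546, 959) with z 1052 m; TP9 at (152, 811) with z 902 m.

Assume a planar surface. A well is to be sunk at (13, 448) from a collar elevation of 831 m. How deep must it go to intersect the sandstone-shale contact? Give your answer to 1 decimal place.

16.8 m

Let the plane be z = a·E + b·N + c.
TP8−TP7: 596a + 777b = 289;  TP9−TP7: 202a + 629b = 139.
Solving gives a = 0.33854, b = 0.11227.
Then c = 763 − a·-50 − b·182 = 759.49.
At (13, 448): z_contact = 4.40 + 50.29 + 759.49 = 814.19 m.
Depth below ground = 831 − 814.19 = 16.8 m.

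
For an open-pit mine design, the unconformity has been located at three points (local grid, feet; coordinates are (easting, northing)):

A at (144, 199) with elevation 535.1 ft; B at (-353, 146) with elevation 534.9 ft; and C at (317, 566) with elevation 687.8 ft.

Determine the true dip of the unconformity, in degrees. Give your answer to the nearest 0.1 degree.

23.8°

Two edge vectors: A→B = (-497, -53, -0.2), A→C = (173, 367, 152.7).
Normal n = (A→B) × (A→C) = (-8019.7, 75857.3, -173230).
So ∂z/∂E = −n_x/n_z = −0.04630 and ∂z/∂N = −n_y/n_z = 0.43790.
Gradient magnitude |∇z| = √(a² + b²) = √(0.00214 + 0.19176) = 0.44034.
True dip = arctan(0.44034) = 23.8°, dipping toward S (azimuth ≈ 174°).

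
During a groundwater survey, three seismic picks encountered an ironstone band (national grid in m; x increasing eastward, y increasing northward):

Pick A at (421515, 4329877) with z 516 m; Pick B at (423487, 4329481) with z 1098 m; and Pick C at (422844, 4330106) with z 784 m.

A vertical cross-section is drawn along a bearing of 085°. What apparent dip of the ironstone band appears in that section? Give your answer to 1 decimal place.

12.5°

Let the plane be z = a·x + b·y + c.
Pick B−Pick A: 1972a − 396b = 582;  Pick C−Pick A: 1329a + 229b = 268.
Solving gives a = 0.24482, b = −0.25053.
Unit vector along 085° is (sin 85°, cos 85°) = (0.9962, 0.0872).
Slope in that direction = a·(0.9962) + b·(0.0872) = 0.22206.
Apparent dip = arctan|0.22206| = 12.5° (true dip is 19.3°, so apparent ≤ true as expected).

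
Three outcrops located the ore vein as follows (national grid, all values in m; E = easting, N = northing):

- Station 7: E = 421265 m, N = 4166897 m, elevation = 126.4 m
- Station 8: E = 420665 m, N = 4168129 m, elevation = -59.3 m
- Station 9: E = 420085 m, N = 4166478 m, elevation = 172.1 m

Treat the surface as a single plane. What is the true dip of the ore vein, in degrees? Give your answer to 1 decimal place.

8.3°

Two edge vectors: Station 7→Station 8 = (-600, 1232, -185.7), Station 7→Station 9 = (-1180, -419, 45.7).
Normal n = (Station 7→Station 8) × (Station 7→Station 9) = (-21505.9, 246546, 1705160).
So ∂z/∂E = −n_x/n_z = 0.01261 and ∂z/∂N = −n_y/n_z = −0.14459.
Gradient magnitude |∇z| = √(a² + b²) = √(0.00016 + 0.02091) = 0.14514.
True dip = arctan(0.14514) = 8.3°, dipping toward N (azimuth ≈ 355°).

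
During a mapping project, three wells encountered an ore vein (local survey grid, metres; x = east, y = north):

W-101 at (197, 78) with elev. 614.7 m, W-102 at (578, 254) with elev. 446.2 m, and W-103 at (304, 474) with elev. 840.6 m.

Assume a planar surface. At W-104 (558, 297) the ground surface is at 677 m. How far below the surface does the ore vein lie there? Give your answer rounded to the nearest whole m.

Let the plane be z = a·x + b·y + c.
W-102−W-101: 381a + 176b = −168.5;  W-103−W-101: 107a + 396b = 225.9.
Solving gives a = −0.80643, b = 0.78835.
Then c = 614.7 − a·197 − b·78 = 712.08.
At (558, 297): z_contact = −450.0 + 234.1 + 712.08 = 496.2 m.
Depth below ground = 677 − 496.2 = 181 m.

181 m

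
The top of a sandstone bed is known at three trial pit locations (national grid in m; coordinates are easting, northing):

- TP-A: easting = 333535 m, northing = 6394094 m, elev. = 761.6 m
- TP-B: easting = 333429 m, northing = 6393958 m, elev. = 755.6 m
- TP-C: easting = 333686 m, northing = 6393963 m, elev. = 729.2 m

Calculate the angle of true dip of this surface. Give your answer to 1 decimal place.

9.3°

Let the plane be z = a·easting + b·northing + c.
TP-B−TP-A: −106a − 136b = −6;  TP-C−TP-A: 151a − 131b = −32.4.
Solving gives a = −0.10518, b = 0.12609.
Gradient magnitude |∇z| = √(a² + b²) = √(0.01106 + 0.01590) = 0.16420.
True dip = arctan(0.16420) = 9.3°, dipping toward SE (azimuth ≈ 140°).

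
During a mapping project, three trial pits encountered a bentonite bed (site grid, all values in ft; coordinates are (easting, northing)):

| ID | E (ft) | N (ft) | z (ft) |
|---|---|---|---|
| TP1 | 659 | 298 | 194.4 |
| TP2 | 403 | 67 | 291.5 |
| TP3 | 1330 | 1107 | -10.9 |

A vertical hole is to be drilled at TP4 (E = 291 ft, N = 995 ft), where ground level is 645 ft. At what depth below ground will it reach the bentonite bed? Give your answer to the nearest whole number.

Two edge vectors: TP1→TP2 = (-256, -231, 97.1), TP1→TP3 = (671, 809, -205.3).
Normal n = (TP1→TP2) × (TP1→TP3) = (-31129.6, 12597.3, -52103).
So ∂z/∂E = −n_x/n_z = −0.59746 and ∂z/∂N = −n_y/n_z = 0.24178.
Intercept c from TP1: 194.4 + 393.73 − 72.05 = 516.08.
At (291, 995): z_contact = −173.9 + 240.6 + 516.08 = 582.8 ft.
Depth below ground = 645 − 582.8 = 62 ft.

62 ft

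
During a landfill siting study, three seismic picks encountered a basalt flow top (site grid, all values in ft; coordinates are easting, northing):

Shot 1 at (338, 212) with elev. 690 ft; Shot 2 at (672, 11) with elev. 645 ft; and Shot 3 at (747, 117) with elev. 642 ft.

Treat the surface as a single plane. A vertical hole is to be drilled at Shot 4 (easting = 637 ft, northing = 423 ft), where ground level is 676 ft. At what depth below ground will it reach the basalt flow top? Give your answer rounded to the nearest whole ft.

8 ft

Two edge vectors: Shot 1→Shot 2 = (334, -201, -45), Shot 1→Shot 3 = (409, -95, -48).
Normal n = (Shot 1→Shot 2) × (Shot 1→Shot 3) = (5373, -2373, 50479).
So ∂z/∂easting = −n_x/n_z = −0.10644 and ∂z/∂northing = −n_y/n_z = 0.04701.
Intercept c from Shot 1: 690 + 35.98 − 9.97 = 716.01.
At (637, 423): z_contact = −67.8 + 19.9 + 716.01 = 668.1 ft.
Depth below ground = 676 − 668.1 = 8 ft.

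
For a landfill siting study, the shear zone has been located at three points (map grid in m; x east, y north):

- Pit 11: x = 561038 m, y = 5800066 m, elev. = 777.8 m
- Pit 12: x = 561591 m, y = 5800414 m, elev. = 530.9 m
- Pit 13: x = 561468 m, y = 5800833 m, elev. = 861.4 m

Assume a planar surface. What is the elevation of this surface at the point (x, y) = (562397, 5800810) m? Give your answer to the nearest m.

109 m

Two edge vectors: Pit 11→Pit 12 = (553, 348, -246.9), Pit 11→Pit 13 = (430, 767, 83.6).
Normal n = (Pit 11→Pit 12) × (Pit 11→Pit 13) = (218465.1, -152397.8, 274511).
So ∂z/∂x = −n_x/n_z = −0.79583368 and ∂z/∂y = −n_y/n_z = 0.55516100.
Intercept c from Pit 11: 777.8 + 446492.94 − 3219970.41 = −2772699.68.
At (562397, 5800810): z = −447574.5 + 3220383.5 − 2772699.68 = 109.3 m.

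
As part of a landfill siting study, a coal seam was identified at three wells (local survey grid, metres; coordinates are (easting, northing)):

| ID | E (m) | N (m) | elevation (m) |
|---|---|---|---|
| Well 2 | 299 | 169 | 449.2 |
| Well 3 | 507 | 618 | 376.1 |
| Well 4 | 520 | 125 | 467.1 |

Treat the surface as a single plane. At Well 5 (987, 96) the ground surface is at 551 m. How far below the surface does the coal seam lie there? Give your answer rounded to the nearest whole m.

Let the plane be z = a·E + b·N + c.
Well 3−Well 2: 208a + 449b = −73.1;  Well 4−Well 2: 221a − 44b = 17.9.
Solving gives a = 0.04448, b = −0.18341.
Then c = 449.2 − a·299 − b·169 = 466.90.
At (987, 96): z_contact = 43.9 − 17.6 + 466.90 = 493.2 m.
Depth below ground = 551 − 493.2 = 58 m.

58 m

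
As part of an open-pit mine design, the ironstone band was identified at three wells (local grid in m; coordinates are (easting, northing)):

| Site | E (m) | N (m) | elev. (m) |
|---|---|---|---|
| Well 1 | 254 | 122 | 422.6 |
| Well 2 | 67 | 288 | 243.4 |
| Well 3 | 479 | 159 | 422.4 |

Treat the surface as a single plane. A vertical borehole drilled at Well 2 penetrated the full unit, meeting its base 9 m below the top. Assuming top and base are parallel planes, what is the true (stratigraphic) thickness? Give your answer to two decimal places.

6.61 m

Let the plane be z = a·E + b·N + c.
Well 2−Well 1: −187a + 166b = −179.2;  Well 3−Well 1: 225a + 37b = −0.2.
Solving gives a = 0.14903, b = −0.91164.
|∇z| = √(a²+b²) = 0.92374, so dip δ = arctan(0.92374) = 42.73°.
True thickness = vertical thickness × cos δ = 9 × cos 42.73° = 6.61 m.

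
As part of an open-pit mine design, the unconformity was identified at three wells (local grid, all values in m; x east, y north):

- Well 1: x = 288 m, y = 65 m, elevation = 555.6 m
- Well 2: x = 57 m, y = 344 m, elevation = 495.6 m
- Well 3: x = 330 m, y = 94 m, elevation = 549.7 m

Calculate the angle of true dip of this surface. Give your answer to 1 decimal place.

11.9°

Two edge vectors: Well 1→Well 2 = (-231, 279, -60), Well 1→Well 3 = (42, 29, -5.9).
Normal n = (Well 1→Well 2) × (Well 1→Well 3) = (93.9, -3882.9, -18417).
So ∂z/∂x = −n_x/n_z = 0.00510 and ∂z/∂y = −n_y/n_z = −0.21083.
Gradient magnitude |∇z| = √(a² + b²) = √(0.00003 + 0.04445) = 0.21089.
True dip = arctan(0.21089) = 11.9°, dipping toward N (azimuth ≈ 359°).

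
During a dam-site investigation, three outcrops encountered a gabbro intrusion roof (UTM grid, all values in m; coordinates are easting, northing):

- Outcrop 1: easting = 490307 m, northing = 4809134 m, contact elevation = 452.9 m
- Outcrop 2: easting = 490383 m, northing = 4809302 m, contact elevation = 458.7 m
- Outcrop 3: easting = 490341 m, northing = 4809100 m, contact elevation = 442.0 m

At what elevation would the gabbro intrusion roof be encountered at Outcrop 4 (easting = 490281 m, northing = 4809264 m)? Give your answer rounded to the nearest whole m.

Let the plane be z = a·easting + b·northing + c.
Outcrop 2−Outcrop 1: 76a + 168b = 5.8;  Outcrop 3−Outcrop 1: 34a − 34b = −10.9.
Solving gives a = −0.19696239, b = 0.12362584.
Then c = 452.9 − a·490307 − b·4809134 = −497508.31.
At (490281, 4809264): z = −96566.9 + 594549.3 − 497508.31 = 474.1 m.

474 m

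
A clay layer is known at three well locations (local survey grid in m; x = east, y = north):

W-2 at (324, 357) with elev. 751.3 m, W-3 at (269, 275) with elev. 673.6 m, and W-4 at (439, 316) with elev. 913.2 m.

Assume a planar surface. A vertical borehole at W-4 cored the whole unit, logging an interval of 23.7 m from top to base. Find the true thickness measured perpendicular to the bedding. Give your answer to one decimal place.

13.7 m

Two edge vectors: W-2→W-3 = (-55, -82, -77.7), W-2→W-4 = (115, -41, 161.9).
Normal n = (W-2→W-3) × (W-2→W-4) = (-16461.5, -31, 11685).
So ∂z/∂x = −n_x/n_z = 1.40877 and ∂z/∂y = −n_y/n_z = 0.00265.
|∇z| = √(a²+b²) = 1.40877, so dip δ = arctan(1.40877) = 54.63°.
True thickness = vertical thickness × cos δ = 23.7 × cos 54.63° = 13.7 m.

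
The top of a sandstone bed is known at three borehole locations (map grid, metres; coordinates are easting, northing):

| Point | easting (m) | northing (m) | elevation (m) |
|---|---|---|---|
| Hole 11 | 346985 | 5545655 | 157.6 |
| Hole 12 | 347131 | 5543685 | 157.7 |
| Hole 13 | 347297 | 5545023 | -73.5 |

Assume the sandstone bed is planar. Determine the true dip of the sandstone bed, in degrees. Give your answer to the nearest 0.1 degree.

41.2°

Two edge vectors: Hole 11→Hole 12 = (146, -1970, 0.1), Hole 11→Hole 13 = (312, -632, -231.1).
Normal n = (Hole 11→Hole 12) × (Hole 11→Hole 13) = (455330.2, 33771.8, 522368).
So ∂z/∂easting = −n_x/n_z = −0.87167 and ∂z/∂northing = −n_y/n_z = −0.06465.
Gradient magnitude |∇z| = √(a² + b²) = √(0.75980 + 0.00418) = 0.87406.
True dip = arctan(0.87406) = 41.2°, dipping toward E (azimuth ≈ 086°).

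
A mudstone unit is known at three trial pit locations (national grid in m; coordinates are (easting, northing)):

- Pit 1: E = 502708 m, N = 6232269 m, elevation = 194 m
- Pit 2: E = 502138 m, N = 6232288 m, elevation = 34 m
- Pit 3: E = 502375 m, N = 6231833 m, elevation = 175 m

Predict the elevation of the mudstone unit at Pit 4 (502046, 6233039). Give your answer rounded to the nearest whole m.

-116 m

Let the plane be z = a·E + b·N + c.
Pit 2−Pit 1: −570a + 19b = −160;  Pit 3−Pit 1: −333a − 436b = −19.
Solving gives a = 0.27514940, b = −0.16657053.
Then c = 194 − a·502708 − b·6232269 = 899986.55.
At (502046, 6233039): z = 138137.7 − 1038240.6 + 899986.55 = -116.4 m.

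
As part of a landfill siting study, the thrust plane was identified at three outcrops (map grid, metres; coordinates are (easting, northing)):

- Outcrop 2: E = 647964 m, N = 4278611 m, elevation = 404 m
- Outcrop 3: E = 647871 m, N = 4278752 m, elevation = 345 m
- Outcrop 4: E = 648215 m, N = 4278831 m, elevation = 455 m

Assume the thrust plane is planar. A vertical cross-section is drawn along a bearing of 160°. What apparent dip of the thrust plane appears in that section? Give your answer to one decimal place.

Two edge vectors: Outcrop 2→Outcrop 3 = (-93, 141, -59), Outcrop 2→Outcrop 4 = (251, 220, 51).
Normal n = (Outcrop 2→Outcrop 3) × (Outcrop 2→Outcrop 4) = (20171, -10066, -55851).
So ∂z/∂E = −n_x/n_z = 0.36116 and ∂z/∂N = −n_y/n_z = −0.18023.
Unit vector along 160° is (sin 160°, cos 160°) = (0.3420, -0.9397).
Slope in that direction = a·(0.3420) + b·(-0.9397) = 0.29288.
Apparent dip = arctan|0.29288| = 16.3° (true dip is 22.0°, so apparent ≤ true as expected).

16.3°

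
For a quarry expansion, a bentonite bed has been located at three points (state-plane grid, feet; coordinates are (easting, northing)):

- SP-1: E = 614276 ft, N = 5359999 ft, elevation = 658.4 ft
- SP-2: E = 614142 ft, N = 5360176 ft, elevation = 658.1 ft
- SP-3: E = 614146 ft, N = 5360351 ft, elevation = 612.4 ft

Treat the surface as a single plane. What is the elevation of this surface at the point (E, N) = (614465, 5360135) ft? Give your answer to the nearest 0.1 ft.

561.0 ft

Two edge vectors: SP-1→SP-2 = (-134, 177, -0.3), SP-1→SP-3 = (-130, 352, -46).
Normal n = (SP-1→SP-2) × (SP-1→SP-3) = (-8036.4, -6125, -24158).
So ∂z/∂E = −n_x/n_z = −0.332659988 and ∂z/∂N = −n_y/n_z = −0.253539200.
Intercept c from SP-1: 658.4 + 204345.05 + 1358969.86 = 1563973.31.
At (614465, 5360135): z = −204407.9 − 1359004.3 + 1563973.31 = 561.0 ft.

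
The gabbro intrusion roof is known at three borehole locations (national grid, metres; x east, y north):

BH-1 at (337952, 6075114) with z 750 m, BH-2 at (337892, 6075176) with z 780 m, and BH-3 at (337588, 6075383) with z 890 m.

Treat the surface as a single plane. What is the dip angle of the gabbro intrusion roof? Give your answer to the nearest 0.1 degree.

22.0°

Let the plane be z = a·x + b·y + c.
BH-2−BH-1: −60a + 62b = 30;  BH-3−BH-1: −364a + 269b = 140.
Solving gives a = −0.09490, b = 0.39203.
Gradient magnitude |∇z| = √(a² + b²) = √(0.00901 + 0.15369) = 0.40336.
True dip = arctan(0.40336) = 22.0°, dipping toward SSE (azimuth ≈ 166°).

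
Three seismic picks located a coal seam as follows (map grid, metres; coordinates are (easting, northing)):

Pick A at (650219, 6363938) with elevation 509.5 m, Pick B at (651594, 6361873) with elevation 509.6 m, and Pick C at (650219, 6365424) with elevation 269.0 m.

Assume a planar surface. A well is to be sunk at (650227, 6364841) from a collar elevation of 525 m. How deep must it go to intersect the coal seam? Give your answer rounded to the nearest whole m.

164 m

Two edge vectors: Pick A→Pick B = (1375, -2065, 0.1), Pick A→Pick C = (0, 1486, -240.5).
Normal n = (Pick A→Pick B) × (Pick A→Pick C) = (496483.9, 330687.5, 2043250).
So ∂z/∂E = −n_x/n_z = −0.24298735 and ∂z/∂N = −n_y/n_z = −0.16184388.
Intercept c from Pick A: 509.5 + 157994.99 + 1029964.39 = 1188468.88.
At (650227, 6364841): z_contact = −157996.9 − 1030110.5 + 1188468.88 = 361.4 m.
Depth below ground = 525 − 361.4 = 164 m.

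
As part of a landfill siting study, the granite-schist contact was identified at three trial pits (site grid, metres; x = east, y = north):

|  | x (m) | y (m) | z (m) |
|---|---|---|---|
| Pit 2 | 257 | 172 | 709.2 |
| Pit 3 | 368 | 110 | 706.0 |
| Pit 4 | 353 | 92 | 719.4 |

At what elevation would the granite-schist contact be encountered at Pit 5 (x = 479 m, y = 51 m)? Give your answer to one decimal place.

701.3 m

Let the plane be z = a·x + b·y + c.
Pit 3−Pit 2: 111a − 62b = −3.2;  Pit 4−Pit 2: 96a − 80b = 10.2.
Solving gives a = −0.30342, b = −0.49160.
Then c = 709.2 − a·257 − b·172 = 871.73.
At (479, 51): z = −145.3 − 25.1 + 871.73 = 701.3 m.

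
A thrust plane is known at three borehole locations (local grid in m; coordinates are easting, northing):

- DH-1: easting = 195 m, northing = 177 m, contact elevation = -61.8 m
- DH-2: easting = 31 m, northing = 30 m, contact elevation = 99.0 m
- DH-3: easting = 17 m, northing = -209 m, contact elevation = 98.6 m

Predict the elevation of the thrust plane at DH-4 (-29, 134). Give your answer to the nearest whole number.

Let the plane be z = a·easting + b·northing + c.
DH-2−DH-1: −164a − 147b = 160.8;  DH-3−DH-1: −178a − 386b = 160.4.
Solving gives a = −1.03640, b = 0.06238.
Then c = -61.8 − a·195 − b·177 = 129.26.
At (-29, 134): z = 30.1 + 8.4 + 129.26 = 167.7 m.

168 m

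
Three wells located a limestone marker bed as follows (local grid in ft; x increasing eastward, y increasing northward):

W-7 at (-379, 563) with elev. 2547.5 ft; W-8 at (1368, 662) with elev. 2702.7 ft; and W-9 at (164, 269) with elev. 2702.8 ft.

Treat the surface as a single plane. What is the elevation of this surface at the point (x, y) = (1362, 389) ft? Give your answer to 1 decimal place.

Two edge vectors: W-7→W-8 = (1747, 99, 155.2), W-7→W-9 = (543, -294, 155.3).
Normal n = (W-7→W-8) × (W-7→W-9) = (61003.5, -187035.5, -567375).
So ∂z/∂x = −n_x/n_z = 0.107519 and ∂z/∂y = −n_y/n_z = −0.329651.
Intercept c from W-7: 2547.5 + 40.75 + 185.59 = 2773.84.
At (1362, 389): z = 146.4 − 128.2 + 2773.84 = 2792.0 ft.

2792.0 ft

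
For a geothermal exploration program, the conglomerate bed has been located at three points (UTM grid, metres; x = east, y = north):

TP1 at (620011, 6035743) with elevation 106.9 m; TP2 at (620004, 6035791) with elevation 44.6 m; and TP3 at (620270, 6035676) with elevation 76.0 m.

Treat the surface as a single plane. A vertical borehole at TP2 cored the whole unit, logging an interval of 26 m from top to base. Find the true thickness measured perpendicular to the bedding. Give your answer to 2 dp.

Let the plane be z = a·x + b·y + c.
TP2−TP1: −7a + 48b = −62.3;  TP3−TP1: 259a − 67b = −30.9.
Solving gives a = −0.47290, b = −1.36688.
|∇z| = √(a²+b²) = 1.44637, so dip δ = arctan(1.44637) = 55.34°.
True thickness = vertical thickness × cos δ = 26 × cos 55.34° = 14.79 m.

14.79 m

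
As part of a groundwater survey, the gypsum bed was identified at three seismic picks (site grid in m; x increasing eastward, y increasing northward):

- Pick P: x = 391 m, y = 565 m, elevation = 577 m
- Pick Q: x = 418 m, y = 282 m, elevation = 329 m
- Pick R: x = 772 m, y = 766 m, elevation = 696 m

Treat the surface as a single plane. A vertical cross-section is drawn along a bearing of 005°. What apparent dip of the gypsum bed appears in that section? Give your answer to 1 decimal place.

40.3°

Two edge vectors: Pick P→Pick Q = (27, -283, -248), Pick P→Pick R = (381, 201, 119).
Normal n = (Pick P→Pick Q) × (Pick P→Pick R) = (16171, -97701, 113250).
So ∂z/∂x = −n_x/n_z = −0.14279 and ∂z/∂y = −n_y/n_z = 0.86270.
Unit vector along 005° is (sin 5°, cos 5°) = (0.0872, 0.9962).
Slope in that direction = a·(0.0872) + b·(0.9962) = 0.84697.
Apparent dip = arctan|0.84697| = 40.3° (true dip is 41.2°, so apparent ≤ true as expected).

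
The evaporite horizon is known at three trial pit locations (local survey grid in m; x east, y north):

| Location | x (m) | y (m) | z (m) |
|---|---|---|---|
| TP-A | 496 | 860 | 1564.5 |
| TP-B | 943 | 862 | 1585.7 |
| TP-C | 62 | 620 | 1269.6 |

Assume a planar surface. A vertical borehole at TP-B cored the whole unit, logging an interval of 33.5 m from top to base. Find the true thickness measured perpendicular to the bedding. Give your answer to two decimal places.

Two edge vectors: TP-A→TP-B = (447, 2, 21.2), TP-A→TP-C = (-434, -240, -294.9).
Normal n = (TP-A→TP-B) × (TP-A→TP-C) = (4498.2, 122619.5, -106412).
So ∂z/∂x = −n_x/n_z = 0.04227 and ∂z/∂y = −n_y/n_z = 1.15231.
|∇z| = √(a²+b²) = 1.15308, so dip δ = arctan(1.15308) = 49.07°.
True thickness = vertical thickness × cos δ = 33.5 × cos 49.07° = 21.95 m.

21.95 m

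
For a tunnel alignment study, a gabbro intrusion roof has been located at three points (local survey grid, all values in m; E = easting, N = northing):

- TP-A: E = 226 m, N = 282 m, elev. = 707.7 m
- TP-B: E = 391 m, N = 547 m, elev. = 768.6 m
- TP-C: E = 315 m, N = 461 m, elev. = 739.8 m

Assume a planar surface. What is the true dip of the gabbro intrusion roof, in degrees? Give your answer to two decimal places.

Two edge vectors: TP-A→TP-B = (165, 265, 60.9), TP-A→TP-C = (89, 179, 32.1).
Normal n = (TP-A→TP-B) × (TP-A→TP-C) = (-2394.6, 123.6, 5950).
So ∂z/∂E = −n_x/n_z = 0.40245 and ∂z/∂N = −n_y/n_z = −0.02077.
Gradient magnitude |∇z| = √(a² + b²) = √(0.16197 + 0.00043) = 0.40299.
True dip = arctan(0.40299) = 21.95°, dipping toward W (azimuth ≈ 273°).

21.95°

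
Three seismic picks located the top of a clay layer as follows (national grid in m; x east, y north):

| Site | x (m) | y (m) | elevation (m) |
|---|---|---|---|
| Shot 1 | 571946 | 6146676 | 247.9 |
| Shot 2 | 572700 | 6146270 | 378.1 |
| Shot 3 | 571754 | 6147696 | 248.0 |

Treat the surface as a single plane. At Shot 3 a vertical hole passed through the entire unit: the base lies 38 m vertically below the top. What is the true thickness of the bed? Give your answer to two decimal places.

Two edge vectors: Shot 1→Shot 2 = (754, -406, 130.2), Shot 1→Shot 3 = (-192, 1020, 0.1).
Normal n = (Shot 1→Shot 2) × (Shot 1→Shot 3) = (-132844.6, -25073.8, 691128).
So ∂z/∂x = −n_x/n_z = 0.19221 and ∂z/∂y = −n_y/n_z = 0.03628.
|∇z| = √(a²+b²) = 0.19561, so dip δ = arctan(0.19561) = 11.07°.
True thickness = vertical thickness × cos δ = 38 × cos 11.07° = 37.29 m.

37.29 m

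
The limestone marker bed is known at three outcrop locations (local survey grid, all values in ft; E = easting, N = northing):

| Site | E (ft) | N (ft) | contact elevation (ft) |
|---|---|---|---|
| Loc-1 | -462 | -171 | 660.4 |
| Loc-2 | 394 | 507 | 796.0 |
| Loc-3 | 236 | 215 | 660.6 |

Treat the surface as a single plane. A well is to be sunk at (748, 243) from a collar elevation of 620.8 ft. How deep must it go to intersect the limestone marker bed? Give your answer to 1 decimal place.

Two edge vectors: Loc-1→Loc-2 = (856, 678, 135.6), Loc-1→Loc-3 = (698, 386, 0.2).
Normal n = (Loc-1→Loc-2) × (Loc-1→Loc-3) = (-52206, 94477.6, -142828).
So ∂z/∂E = −n_x/n_z = −0.36552 and ∂z/∂N = −n_y/n_z = 0.66148.
Intercept c from Loc-1: 660.4 − 168.87 + 113.11 = 604.64.
At (748, 243): z_contact = −273.41 + 160.74 + 604.64 = 491.98 ft.
Depth below ground = 620.8 − 491.98 = 128.8 ft.

128.8 ft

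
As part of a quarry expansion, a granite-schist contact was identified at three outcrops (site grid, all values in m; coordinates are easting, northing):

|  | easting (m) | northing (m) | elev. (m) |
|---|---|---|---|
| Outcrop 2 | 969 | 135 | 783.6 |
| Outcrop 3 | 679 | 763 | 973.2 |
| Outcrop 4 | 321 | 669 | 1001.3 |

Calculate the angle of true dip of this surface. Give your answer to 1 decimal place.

15.4°

Let the plane be z = a·easting + b·northing + c.
Outcrop 3−Outcrop 2: −290a + 628b = 189.6;  Outcrop 4−Outcrop 2: −648a + 534b = 217.7.
Solving gives a = −0.14070, b = 0.23694.
Gradient magnitude |∇z| = √(a² + b²) = √(0.01980 + 0.05614) = 0.27557.
True dip = arctan(0.27557) = 15.4°, dipping toward SSE (azimuth ≈ 149°).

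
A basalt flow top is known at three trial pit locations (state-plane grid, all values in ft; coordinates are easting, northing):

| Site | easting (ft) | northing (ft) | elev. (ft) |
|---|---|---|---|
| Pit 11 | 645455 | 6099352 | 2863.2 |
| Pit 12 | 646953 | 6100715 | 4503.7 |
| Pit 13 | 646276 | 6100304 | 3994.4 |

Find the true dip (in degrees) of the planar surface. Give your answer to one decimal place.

Two edge vectors: Pit 11→Pit 12 = (1498, 1363, 1640.5), Pit 11→Pit 13 = (821, 952, 1131.2).
Normal n = (Pit 11→Pit 12) × (Pit 11→Pit 13) = (-19930.4, -347687.1, 307073).
So ∂z/∂easting = −n_x/n_z = 0.06490 and ∂z/∂northing = −n_y/n_z = 1.13226.
Gradient magnitude |∇z| = √(a² + b²) = √(0.00421 + 1.28202) = 1.13412.
True dip = arctan(1.13412) = 48.6°, dipping toward S (azimuth ≈ 183°).

48.6°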